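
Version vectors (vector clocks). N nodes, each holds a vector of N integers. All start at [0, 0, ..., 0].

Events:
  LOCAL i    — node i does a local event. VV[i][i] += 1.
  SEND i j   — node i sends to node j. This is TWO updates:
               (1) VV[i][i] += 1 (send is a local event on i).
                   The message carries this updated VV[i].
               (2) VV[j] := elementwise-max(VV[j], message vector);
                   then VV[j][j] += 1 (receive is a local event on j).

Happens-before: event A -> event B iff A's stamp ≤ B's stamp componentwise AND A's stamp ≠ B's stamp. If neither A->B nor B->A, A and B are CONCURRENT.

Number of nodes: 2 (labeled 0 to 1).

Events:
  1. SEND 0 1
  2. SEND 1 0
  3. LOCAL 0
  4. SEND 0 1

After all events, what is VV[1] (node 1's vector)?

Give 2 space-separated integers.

Answer: 4 3

Derivation:
Initial: VV[0]=[0, 0]
Initial: VV[1]=[0, 0]
Event 1: SEND 0->1: VV[0][0]++ -> VV[0]=[1, 0], msg_vec=[1, 0]; VV[1]=max(VV[1],msg_vec) then VV[1][1]++ -> VV[1]=[1, 1]
Event 2: SEND 1->0: VV[1][1]++ -> VV[1]=[1, 2], msg_vec=[1, 2]; VV[0]=max(VV[0],msg_vec) then VV[0][0]++ -> VV[0]=[2, 2]
Event 3: LOCAL 0: VV[0][0]++ -> VV[0]=[3, 2]
Event 4: SEND 0->1: VV[0][0]++ -> VV[0]=[4, 2], msg_vec=[4, 2]; VV[1]=max(VV[1],msg_vec) then VV[1][1]++ -> VV[1]=[4, 3]
Final vectors: VV[0]=[4, 2]; VV[1]=[4, 3]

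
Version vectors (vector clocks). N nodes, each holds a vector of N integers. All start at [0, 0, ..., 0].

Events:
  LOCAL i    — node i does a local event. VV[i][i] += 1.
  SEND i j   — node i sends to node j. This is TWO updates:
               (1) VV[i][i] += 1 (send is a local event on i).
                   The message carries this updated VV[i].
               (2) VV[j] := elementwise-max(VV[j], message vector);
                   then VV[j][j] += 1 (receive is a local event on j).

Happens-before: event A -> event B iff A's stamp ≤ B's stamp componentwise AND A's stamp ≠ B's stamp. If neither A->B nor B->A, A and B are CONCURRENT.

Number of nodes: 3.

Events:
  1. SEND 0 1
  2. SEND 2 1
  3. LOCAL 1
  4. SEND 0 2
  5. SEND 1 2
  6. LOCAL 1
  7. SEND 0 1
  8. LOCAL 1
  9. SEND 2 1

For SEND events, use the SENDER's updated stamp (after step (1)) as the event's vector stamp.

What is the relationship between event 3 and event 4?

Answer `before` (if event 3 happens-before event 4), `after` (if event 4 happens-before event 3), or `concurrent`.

Answer: concurrent

Derivation:
Initial: VV[0]=[0, 0, 0]
Initial: VV[1]=[0, 0, 0]
Initial: VV[2]=[0, 0, 0]
Event 1: SEND 0->1: VV[0][0]++ -> VV[0]=[1, 0, 0], msg_vec=[1, 0, 0]; VV[1]=max(VV[1],msg_vec) then VV[1][1]++ -> VV[1]=[1, 1, 0]
Event 2: SEND 2->1: VV[2][2]++ -> VV[2]=[0, 0, 1], msg_vec=[0, 0, 1]; VV[1]=max(VV[1],msg_vec) then VV[1][1]++ -> VV[1]=[1, 2, 1]
Event 3: LOCAL 1: VV[1][1]++ -> VV[1]=[1, 3, 1]
Event 4: SEND 0->2: VV[0][0]++ -> VV[0]=[2, 0, 0], msg_vec=[2, 0, 0]; VV[2]=max(VV[2],msg_vec) then VV[2][2]++ -> VV[2]=[2, 0, 2]
Event 5: SEND 1->2: VV[1][1]++ -> VV[1]=[1, 4, 1], msg_vec=[1, 4, 1]; VV[2]=max(VV[2],msg_vec) then VV[2][2]++ -> VV[2]=[2, 4, 3]
Event 6: LOCAL 1: VV[1][1]++ -> VV[1]=[1, 5, 1]
Event 7: SEND 0->1: VV[0][0]++ -> VV[0]=[3, 0, 0], msg_vec=[3, 0, 0]; VV[1]=max(VV[1],msg_vec) then VV[1][1]++ -> VV[1]=[3, 6, 1]
Event 8: LOCAL 1: VV[1][1]++ -> VV[1]=[3, 7, 1]
Event 9: SEND 2->1: VV[2][2]++ -> VV[2]=[2, 4, 4], msg_vec=[2, 4, 4]; VV[1]=max(VV[1],msg_vec) then VV[1][1]++ -> VV[1]=[3, 8, 4]
Event 3 stamp: [1, 3, 1]
Event 4 stamp: [2, 0, 0]
[1, 3, 1] <= [2, 0, 0]? False
[2, 0, 0] <= [1, 3, 1]? False
Relation: concurrent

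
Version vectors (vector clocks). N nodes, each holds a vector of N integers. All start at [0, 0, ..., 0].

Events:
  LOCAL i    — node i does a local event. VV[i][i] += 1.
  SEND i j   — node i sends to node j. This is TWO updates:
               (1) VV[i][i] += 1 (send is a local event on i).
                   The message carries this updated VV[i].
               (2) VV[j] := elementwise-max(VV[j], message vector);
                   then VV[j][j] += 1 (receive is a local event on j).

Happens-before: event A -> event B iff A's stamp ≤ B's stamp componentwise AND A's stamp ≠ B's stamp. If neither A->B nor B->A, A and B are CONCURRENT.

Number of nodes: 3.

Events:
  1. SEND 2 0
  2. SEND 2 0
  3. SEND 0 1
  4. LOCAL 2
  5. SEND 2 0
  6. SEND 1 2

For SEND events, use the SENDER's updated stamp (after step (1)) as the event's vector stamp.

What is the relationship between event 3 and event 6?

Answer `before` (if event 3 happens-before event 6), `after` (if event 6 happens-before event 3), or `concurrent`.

Initial: VV[0]=[0, 0, 0]
Initial: VV[1]=[0, 0, 0]
Initial: VV[2]=[0, 0, 0]
Event 1: SEND 2->0: VV[2][2]++ -> VV[2]=[0, 0, 1], msg_vec=[0, 0, 1]; VV[0]=max(VV[0],msg_vec) then VV[0][0]++ -> VV[0]=[1, 0, 1]
Event 2: SEND 2->0: VV[2][2]++ -> VV[2]=[0, 0, 2], msg_vec=[0, 0, 2]; VV[0]=max(VV[0],msg_vec) then VV[0][0]++ -> VV[0]=[2, 0, 2]
Event 3: SEND 0->1: VV[0][0]++ -> VV[0]=[3, 0, 2], msg_vec=[3, 0, 2]; VV[1]=max(VV[1],msg_vec) then VV[1][1]++ -> VV[1]=[3, 1, 2]
Event 4: LOCAL 2: VV[2][2]++ -> VV[2]=[0, 0, 3]
Event 5: SEND 2->0: VV[2][2]++ -> VV[2]=[0, 0, 4], msg_vec=[0, 0, 4]; VV[0]=max(VV[0],msg_vec) then VV[0][0]++ -> VV[0]=[4, 0, 4]
Event 6: SEND 1->2: VV[1][1]++ -> VV[1]=[3, 2, 2], msg_vec=[3, 2, 2]; VV[2]=max(VV[2],msg_vec) then VV[2][2]++ -> VV[2]=[3, 2, 5]
Event 3 stamp: [3, 0, 2]
Event 6 stamp: [3, 2, 2]
[3, 0, 2] <= [3, 2, 2]? True
[3, 2, 2] <= [3, 0, 2]? False
Relation: before

Answer: before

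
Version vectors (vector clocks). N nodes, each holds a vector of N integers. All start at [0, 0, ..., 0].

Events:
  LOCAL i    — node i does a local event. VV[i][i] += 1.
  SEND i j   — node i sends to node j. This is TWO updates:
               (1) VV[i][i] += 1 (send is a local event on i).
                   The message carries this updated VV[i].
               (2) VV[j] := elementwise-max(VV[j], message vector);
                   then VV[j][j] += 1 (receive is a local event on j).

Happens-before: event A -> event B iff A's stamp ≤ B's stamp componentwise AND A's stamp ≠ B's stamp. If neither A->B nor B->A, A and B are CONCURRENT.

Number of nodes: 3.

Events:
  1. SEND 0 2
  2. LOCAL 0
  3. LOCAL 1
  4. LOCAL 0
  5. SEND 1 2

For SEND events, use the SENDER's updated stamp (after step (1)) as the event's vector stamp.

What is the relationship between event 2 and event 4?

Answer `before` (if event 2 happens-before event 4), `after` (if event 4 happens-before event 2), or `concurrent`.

Answer: before

Derivation:
Initial: VV[0]=[0, 0, 0]
Initial: VV[1]=[0, 0, 0]
Initial: VV[2]=[0, 0, 0]
Event 1: SEND 0->2: VV[0][0]++ -> VV[0]=[1, 0, 0], msg_vec=[1, 0, 0]; VV[2]=max(VV[2],msg_vec) then VV[2][2]++ -> VV[2]=[1, 0, 1]
Event 2: LOCAL 0: VV[0][0]++ -> VV[0]=[2, 0, 0]
Event 3: LOCAL 1: VV[1][1]++ -> VV[1]=[0, 1, 0]
Event 4: LOCAL 0: VV[0][0]++ -> VV[0]=[3, 0, 0]
Event 5: SEND 1->2: VV[1][1]++ -> VV[1]=[0, 2, 0], msg_vec=[0, 2, 0]; VV[2]=max(VV[2],msg_vec) then VV[2][2]++ -> VV[2]=[1, 2, 2]
Event 2 stamp: [2, 0, 0]
Event 4 stamp: [3, 0, 0]
[2, 0, 0] <= [3, 0, 0]? True
[3, 0, 0] <= [2, 0, 0]? False
Relation: before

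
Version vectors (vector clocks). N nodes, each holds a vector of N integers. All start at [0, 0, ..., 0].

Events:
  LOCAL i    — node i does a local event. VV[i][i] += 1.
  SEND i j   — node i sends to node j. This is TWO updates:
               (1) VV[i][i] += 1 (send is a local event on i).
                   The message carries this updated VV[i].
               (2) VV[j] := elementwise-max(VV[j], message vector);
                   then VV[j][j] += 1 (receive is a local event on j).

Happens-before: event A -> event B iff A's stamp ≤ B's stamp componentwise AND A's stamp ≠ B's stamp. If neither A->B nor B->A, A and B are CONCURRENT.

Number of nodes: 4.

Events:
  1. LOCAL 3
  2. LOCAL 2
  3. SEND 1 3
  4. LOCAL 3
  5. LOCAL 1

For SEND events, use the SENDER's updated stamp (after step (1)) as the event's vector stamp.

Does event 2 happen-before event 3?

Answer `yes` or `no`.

Initial: VV[0]=[0, 0, 0, 0]
Initial: VV[1]=[0, 0, 0, 0]
Initial: VV[2]=[0, 0, 0, 0]
Initial: VV[3]=[0, 0, 0, 0]
Event 1: LOCAL 3: VV[3][3]++ -> VV[3]=[0, 0, 0, 1]
Event 2: LOCAL 2: VV[2][2]++ -> VV[2]=[0, 0, 1, 0]
Event 3: SEND 1->3: VV[1][1]++ -> VV[1]=[0, 1, 0, 0], msg_vec=[0, 1, 0, 0]; VV[3]=max(VV[3],msg_vec) then VV[3][3]++ -> VV[3]=[0, 1, 0, 2]
Event 4: LOCAL 3: VV[3][3]++ -> VV[3]=[0, 1, 0, 3]
Event 5: LOCAL 1: VV[1][1]++ -> VV[1]=[0, 2, 0, 0]
Event 2 stamp: [0, 0, 1, 0]
Event 3 stamp: [0, 1, 0, 0]
[0, 0, 1, 0] <= [0, 1, 0, 0]? False. Equal? False. Happens-before: False

Answer: no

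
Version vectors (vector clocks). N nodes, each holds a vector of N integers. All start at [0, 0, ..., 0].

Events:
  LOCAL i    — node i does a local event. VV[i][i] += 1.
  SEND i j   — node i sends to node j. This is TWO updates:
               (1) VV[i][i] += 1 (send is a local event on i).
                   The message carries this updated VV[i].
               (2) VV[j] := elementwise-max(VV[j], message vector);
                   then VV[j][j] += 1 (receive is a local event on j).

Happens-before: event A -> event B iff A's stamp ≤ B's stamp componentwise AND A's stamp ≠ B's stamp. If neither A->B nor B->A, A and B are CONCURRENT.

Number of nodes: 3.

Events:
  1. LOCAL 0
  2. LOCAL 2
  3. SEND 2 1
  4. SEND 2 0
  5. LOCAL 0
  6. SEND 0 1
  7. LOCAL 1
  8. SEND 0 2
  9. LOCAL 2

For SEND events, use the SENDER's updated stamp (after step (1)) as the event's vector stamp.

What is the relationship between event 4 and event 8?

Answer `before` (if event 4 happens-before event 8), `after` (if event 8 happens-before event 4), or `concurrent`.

Answer: before

Derivation:
Initial: VV[0]=[0, 0, 0]
Initial: VV[1]=[0, 0, 0]
Initial: VV[2]=[0, 0, 0]
Event 1: LOCAL 0: VV[0][0]++ -> VV[0]=[1, 0, 0]
Event 2: LOCAL 2: VV[2][2]++ -> VV[2]=[0, 0, 1]
Event 3: SEND 2->1: VV[2][2]++ -> VV[2]=[0, 0, 2], msg_vec=[0, 0, 2]; VV[1]=max(VV[1],msg_vec) then VV[1][1]++ -> VV[1]=[0, 1, 2]
Event 4: SEND 2->0: VV[2][2]++ -> VV[2]=[0, 0, 3], msg_vec=[0, 0, 3]; VV[0]=max(VV[0],msg_vec) then VV[0][0]++ -> VV[0]=[2, 0, 3]
Event 5: LOCAL 0: VV[0][0]++ -> VV[0]=[3, 0, 3]
Event 6: SEND 0->1: VV[0][0]++ -> VV[0]=[4, 0, 3], msg_vec=[4, 0, 3]; VV[1]=max(VV[1],msg_vec) then VV[1][1]++ -> VV[1]=[4, 2, 3]
Event 7: LOCAL 1: VV[1][1]++ -> VV[1]=[4, 3, 3]
Event 8: SEND 0->2: VV[0][0]++ -> VV[0]=[5, 0, 3], msg_vec=[5, 0, 3]; VV[2]=max(VV[2],msg_vec) then VV[2][2]++ -> VV[2]=[5, 0, 4]
Event 9: LOCAL 2: VV[2][2]++ -> VV[2]=[5, 0, 5]
Event 4 stamp: [0, 0, 3]
Event 8 stamp: [5, 0, 3]
[0, 0, 3] <= [5, 0, 3]? True
[5, 0, 3] <= [0, 0, 3]? False
Relation: before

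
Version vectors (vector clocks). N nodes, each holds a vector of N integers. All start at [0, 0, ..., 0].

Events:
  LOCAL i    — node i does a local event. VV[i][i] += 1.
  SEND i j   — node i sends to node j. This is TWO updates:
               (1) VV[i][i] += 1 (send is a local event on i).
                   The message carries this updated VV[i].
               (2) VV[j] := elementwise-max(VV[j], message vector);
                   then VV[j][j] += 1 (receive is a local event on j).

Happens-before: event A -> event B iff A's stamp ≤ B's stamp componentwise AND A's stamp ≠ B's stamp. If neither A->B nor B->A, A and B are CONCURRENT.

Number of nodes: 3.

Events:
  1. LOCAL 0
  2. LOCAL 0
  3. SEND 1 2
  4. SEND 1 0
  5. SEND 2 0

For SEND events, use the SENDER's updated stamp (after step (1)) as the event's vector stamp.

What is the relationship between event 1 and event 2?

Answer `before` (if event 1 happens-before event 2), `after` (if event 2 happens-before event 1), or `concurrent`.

Initial: VV[0]=[0, 0, 0]
Initial: VV[1]=[0, 0, 0]
Initial: VV[2]=[0, 0, 0]
Event 1: LOCAL 0: VV[0][0]++ -> VV[0]=[1, 0, 0]
Event 2: LOCAL 0: VV[0][0]++ -> VV[0]=[2, 0, 0]
Event 3: SEND 1->2: VV[1][1]++ -> VV[1]=[0, 1, 0], msg_vec=[0, 1, 0]; VV[2]=max(VV[2],msg_vec) then VV[2][2]++ -> VV[2]=[0, 1, 1]
Event 4: SEND 1->0: VV[1][1]++ -> VV[1]=[0, 2, 0], msg_vec=[0, 2, 0]; VV[0]=max(VV[0],msg_vec) then VV[0][0]++ -> VV[0]=[3, 2, 0]
Event 5: SEND 2->0: VV[2][2]++ -> VV[2]=[0, 1, 2], msg_vec=[0, 1, 2]; VV[0]=max(VV[0],msg_vec) then VV[0][0]++ -> VV[0]=[4, 2, 2]
Event 1 stamp: [1, 0, 0]
Event 2 stamp: [2, 0, 0]
[1, 0, 0] <= [2, 0, 0]? True
[2, 0, 0] <= [1, 0, 0]? False
Relation: before

Answer: before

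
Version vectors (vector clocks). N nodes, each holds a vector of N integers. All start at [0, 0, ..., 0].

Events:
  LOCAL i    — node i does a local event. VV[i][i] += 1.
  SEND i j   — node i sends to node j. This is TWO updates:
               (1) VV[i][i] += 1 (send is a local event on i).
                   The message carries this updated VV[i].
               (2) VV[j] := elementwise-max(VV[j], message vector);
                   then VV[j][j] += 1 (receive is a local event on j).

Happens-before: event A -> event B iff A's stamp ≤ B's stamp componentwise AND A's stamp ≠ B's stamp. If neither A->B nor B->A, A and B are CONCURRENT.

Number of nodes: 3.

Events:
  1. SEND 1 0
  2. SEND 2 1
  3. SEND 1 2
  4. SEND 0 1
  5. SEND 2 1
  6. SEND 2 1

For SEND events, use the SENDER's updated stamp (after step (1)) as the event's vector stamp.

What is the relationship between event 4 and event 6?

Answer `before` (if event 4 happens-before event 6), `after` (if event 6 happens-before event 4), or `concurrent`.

Answer: concurrent

Derivation:
Initial: VV[0]=[0, 0, 0]
Initial: VV[1]=[0, 0, 0]
Initial: VV[2]=[0, 0, 0]
Event 1: SEND 1->0: VV[1][1]++ -> VV[1]=[0, 1, 0], msg_vec=[0, 1, 0]; VV[0]=max(VV[0],msg_vec) then VV[0][0]++ -> VV[0]=[1, 1, 0]
Event 2: SEND 2->1: VV[2][2]++ -> VV[2]=[0, 0, 1], msg_vec=[0, 0, 1]; VV[1]=max(VV[1],msg_vec) then VV[1][1]++ -> VV[1]=[0, 2, 1]
Event 3: SEND 1->2: VV[1][1]++ -> VV[1]=[0, 3, 1], msg_vec=[0, 3, 1]; VV[2]=max(VV[2],msg_vec) then VV[2][2]++ -> VV[2]=[0, 3, 2]
Event 4: SEND 0->1: VV[0][0]++ -> VV[0]=[2, 1, 0], msg_vec=[2, 1, 0]; VV[1]=max(VV[1],msg_vec) then VV[1][1]++ -> VV[1]=[2, 4, 1]
Event 5: SEND 2->1: VV[2][2]++ -> VV[2]=[0, 3, 3], msg_vec=[0, 3, 3]; VV[1]=max(VV[1],msg_vec) then VV[1][1]++ -> VV[1]=[2, 5, 3]
Event 6: SEND 2->1: VV[2][2]++ -> VV[2]=[0, 3, 4], msg_vec=[0, 3, 4]; VV[1]=max(VV[1],msg_vec) then VV[1][1]++ -> VV[1]=[2, 6, 4]
Event 4 stamp: [2, 1, 0]
Event 6 stamp: [0, 3, 4]
[2, 1, 0] <= [0, 3, 4]? False
[0, 3, 4] <= [2, 1, 0]? False
Relation: concurrent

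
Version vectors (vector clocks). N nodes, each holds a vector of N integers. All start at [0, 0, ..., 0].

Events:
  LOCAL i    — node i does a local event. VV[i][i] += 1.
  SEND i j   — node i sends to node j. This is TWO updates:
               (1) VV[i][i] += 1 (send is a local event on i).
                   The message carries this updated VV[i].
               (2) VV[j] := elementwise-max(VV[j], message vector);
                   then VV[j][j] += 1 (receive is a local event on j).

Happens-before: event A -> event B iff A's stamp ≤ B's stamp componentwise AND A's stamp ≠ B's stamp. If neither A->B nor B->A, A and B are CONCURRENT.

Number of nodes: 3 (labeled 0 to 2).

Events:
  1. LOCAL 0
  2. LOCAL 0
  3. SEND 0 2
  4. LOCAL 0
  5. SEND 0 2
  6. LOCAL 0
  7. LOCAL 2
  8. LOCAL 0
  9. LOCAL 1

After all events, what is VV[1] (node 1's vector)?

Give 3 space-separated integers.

Answer: 0 1 0

Derivation:
Initial: VV[0]=[0, 0, 0]
Initial: VV[1]=[0, 0, 0]
Initial: VV[2]=[0, 0, 0]
Event 1: LOCAL 0: VV[0][0]++ -> VV[0]=[1, 0, 0]
Event 2: LOCAL 0: VV[0][0]++ -> VV[0]=[2, 0, 0]
Event 3: SEND 0->2: VV[0][0]++ -> VV[0]=[3, 0, 0], msg_vec=[3, 0, 0]; VV[2]=max(VV[2],msg_vec) then VV[2][2]++ -> VV[2]=[3, 0, 1]
Event 4: LOCAL 0: VV[0][0]++ -> VV[0]=[4, 0, 0]
Event 5: SEND 0->2: VV[0][0]++ -> VV[0]=[5, 0, 0], msg_vec=[5, 0, 0]; VV[2]=max(VV[2],msg_vec) then VV[2][2]++ -> VV[2]=[5, 0, 2]
Event 6: LOCAL 0: VV[0][0]++ -> VV[0]=[6, 0, 0]
Event 7: LOCAL 2: VV[2][2]++ -> VV[2]=[5, 0, 3]
Event 8: LOCAL 0: VV[0][0]++ -> VV[0]=[7, 0, 0]
Event 9: LOCAL 1: VV[1][1]++ -> VV[1]=[0, 1, 0]
Final vectors: VV[0]=[7, 0, 0]; VV[1]=[0, 1, 0]; VV[2]=[5, 0, 3]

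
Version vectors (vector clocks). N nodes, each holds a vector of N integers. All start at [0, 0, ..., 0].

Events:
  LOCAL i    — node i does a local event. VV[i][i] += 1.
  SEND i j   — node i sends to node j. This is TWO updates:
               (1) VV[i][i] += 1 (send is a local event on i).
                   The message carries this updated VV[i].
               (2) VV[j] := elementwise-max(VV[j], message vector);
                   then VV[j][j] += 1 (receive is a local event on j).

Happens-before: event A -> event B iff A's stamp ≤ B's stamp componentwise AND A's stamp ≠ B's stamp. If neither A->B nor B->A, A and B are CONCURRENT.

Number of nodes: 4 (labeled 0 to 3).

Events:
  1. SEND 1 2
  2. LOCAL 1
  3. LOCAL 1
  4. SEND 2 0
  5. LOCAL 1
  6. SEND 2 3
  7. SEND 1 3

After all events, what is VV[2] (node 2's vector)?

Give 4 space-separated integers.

Initial: VV[0]=[0, 0, 0, 0]
Initial: VV[1]=[0, 0, 0, 0]
Initial: VV[2]=[0, 0, 0, 0]
Initial: VV[3]=[0, 0, 0, 0]
Event 1: SEND 1->2: VV[1][1]++ -> VV[1]=[0, 1, 0, 0], msg_vec=[0, 1, 0, 0]; VV[2]=max(VV[2],msg_vec) then VV[2][2]++ -> VV[2]=[0, 1, 1, 0]
Event 2: LOCAL 1: VV[1][1]++ -> VV[1]=[0, 2, 0, 0]
Event 3: LOCAL 1: VV[1][1]++ -> VV[1]=[0, 3, 0, 0]
Event 4: SEND 2->0: VV[2][2]++ -> VV[2]=[0, 1, 2, 0], msg_vec=[0, 1, 2, 0]; VV[0]=max(VV[0],msg_vec) then VV[0][0]++ -> VV[0]=[1, 1, 2, 0]
Event 5: LOCAL 1: VV[1][1]++ -> VV[1]=[0, 4, 0, 0]
Event 6: SEND 2->3: VV[2][2]++ -> VV[2]=[0, 1, 3, 0], msg_vec=[0, 1, 3, 0]; VV[3]=max(VV[3],msg_vec) then VV[3][3]++ -> VV[3]=[0, 1, 3, 1]
Event 7: SEND 1->3: VV[1][1]++ -> VV[1]=[0, 5, 0, 0], msg_vec=[0, 5, 0, 0]; VV[3]=max(VV[3],msg_vec) then VV[3][3]++ -> VV[3]=[0, 5, 3, 2]
Final vectors: VV[0]=[1, 1, 2, 0]; VV[1]=[0, 5, 0, 0]; VV[2]=[0, 1, 3, 0]; VV[3]=[0, 5, 3, 2]

Answer: 0 1 3 0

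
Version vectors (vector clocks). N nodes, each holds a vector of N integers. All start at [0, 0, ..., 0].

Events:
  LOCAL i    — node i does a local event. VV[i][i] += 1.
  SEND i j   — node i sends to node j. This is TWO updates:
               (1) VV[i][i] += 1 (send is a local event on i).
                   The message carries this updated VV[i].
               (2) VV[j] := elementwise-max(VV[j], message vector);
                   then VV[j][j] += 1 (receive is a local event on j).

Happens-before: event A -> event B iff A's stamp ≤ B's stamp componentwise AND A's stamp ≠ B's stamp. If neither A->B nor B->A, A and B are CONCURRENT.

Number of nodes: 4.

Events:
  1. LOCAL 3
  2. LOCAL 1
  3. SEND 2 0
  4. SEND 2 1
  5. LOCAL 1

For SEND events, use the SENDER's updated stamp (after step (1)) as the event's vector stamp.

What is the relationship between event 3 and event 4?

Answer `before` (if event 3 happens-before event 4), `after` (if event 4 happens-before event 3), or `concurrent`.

Answer: before

Derivation:
Initial: VV[0]=[0, 0, 0, 0]
Initial: VV[1]=[0, 0, 0, 0]
Initial: VV[2]=[0, 0, 0, 0]
Initial: VV[3]=[0, 0, 0, 0]
Event 1: LOCAL 3: VV[3][3]++ -> VV[3]=[0, 0, 0, 1]
Event 2: LOCAL 1: VV[1][1]++ -> VV[1]=[0, 1, 0, 0]
Event 3: SEND 2->0: VV[2][2]++ -> VV[2]=[0, 0, 1, 0], msg_vec=[0, 0, 1, 0]; VV[0]=max(VV[0],msg_vec) then VV[0][0]++ -> VV[0]=[1, 0, 1, 0]
Event 4: SEND 2->1: VV[2][2]++ -> VV[2]=[0, 0, 2, 0], msg_vec=[0, 0, 2, 0]; VV[1]=max(VV[1],msg_vec) then VV[1][1]++ -> VV[1]=[0, 2, 2, 0]
Event 5: LOCAL 1: VV[1][1]++ -> VV[1]=[0, 3, 2, 0]
Event 3 stamp: [0, 0, 1, 0]
Event 4 stamp: [0, 0, 2, 0]
[0, 0, 1, 0] <= [0, 0, 2, 0]? True
[0, 0, 2, 0] <= [0, 0, 1, 0]? False
Relation: before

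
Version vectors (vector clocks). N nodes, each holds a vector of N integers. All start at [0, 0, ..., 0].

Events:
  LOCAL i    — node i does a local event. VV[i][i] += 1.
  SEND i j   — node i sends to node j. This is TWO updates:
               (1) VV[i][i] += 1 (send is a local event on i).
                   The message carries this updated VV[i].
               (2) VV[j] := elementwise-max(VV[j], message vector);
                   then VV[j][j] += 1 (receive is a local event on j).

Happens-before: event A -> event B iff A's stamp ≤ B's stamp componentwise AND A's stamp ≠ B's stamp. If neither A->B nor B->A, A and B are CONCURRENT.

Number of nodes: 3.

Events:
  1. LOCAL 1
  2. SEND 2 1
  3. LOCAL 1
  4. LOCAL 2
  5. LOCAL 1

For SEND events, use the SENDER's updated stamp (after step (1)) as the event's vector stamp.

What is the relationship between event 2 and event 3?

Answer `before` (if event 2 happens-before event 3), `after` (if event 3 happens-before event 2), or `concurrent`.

Answer: before

Derivation:
Initial: VV[0]=[0, 0, 0]
Initial: VV[1]=[0, 0, 0]
Initial: VV[2]=[0, 0, 0]
Event 1: LOCAL 1: VV[1][1]++ -> VV[1]=[0, 1, 0]
Event 2: SEND 2->1: VV[2][2]++ -> VV[2]=[0, 0, 1], msg_vec=[0, 0, 1]; VV[1]=max(VV[1],msg_vec) then VV[1][1]++ -> VV[1]=[0, 2, 1]
Event 3: LOCAL 1: VV[1][1]++ -> VV[1]=[0, 3, 1]
Event 4: LOCAL 2: VV[2][2]++ -> VV[2]=[0, 0, 2]
Event 5: LOCAL 1: VV[1][1]++ -> VV[1]=[0, 4, 1]
Event 2 stamp: [0, 0, 1]
Event 3 stamp: [0, 3, 1]
[0, 0, 1] <= [0, 3, 1]? True
[0, 3, 1] <= [0, 0, 1]? False
Relation: before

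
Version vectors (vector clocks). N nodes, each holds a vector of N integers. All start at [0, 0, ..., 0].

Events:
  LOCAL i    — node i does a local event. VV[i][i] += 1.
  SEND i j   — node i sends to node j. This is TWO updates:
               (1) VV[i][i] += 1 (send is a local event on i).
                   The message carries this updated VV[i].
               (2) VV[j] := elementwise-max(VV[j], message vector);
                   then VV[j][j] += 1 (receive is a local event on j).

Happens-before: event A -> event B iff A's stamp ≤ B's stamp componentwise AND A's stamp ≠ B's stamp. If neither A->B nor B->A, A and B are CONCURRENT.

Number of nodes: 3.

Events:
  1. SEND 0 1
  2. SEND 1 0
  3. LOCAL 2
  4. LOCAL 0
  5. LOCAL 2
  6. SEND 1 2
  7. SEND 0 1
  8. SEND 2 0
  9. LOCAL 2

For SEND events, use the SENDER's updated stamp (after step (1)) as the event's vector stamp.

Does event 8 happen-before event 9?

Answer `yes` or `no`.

Initial: VV[0]=[0, 0, 0]
Initial: VV[1]=[0, 0, 0]
Initial: VV[2]=[0, 0, 0]
Event 1: SEND 0->1: VV[0][0]++ -> VV[0]=[1, 0, 0], msg_vec=[1, 0, 0]; VV[1]=max(VV[1],msg_vec) then VV[1][1]++ -> VV[1]=[1, 1, 0]
Event 2: SEND 1->0: VV[1][1]++ -> VV[1]=[1, 2, 0], msg_vec=[1, 2, 0]; VV[0]=max(VV[0],msg_vec) then VV[0][0]++ -> VV[0]=[2, 2, 0]
Event 3: LOCAL 2: VV[2][2]++ -> VV[2]=[0, 0, 1]
Event 4: LOCAL 0: VV[0][0]++ -> VV[0]=[3, 2, 0]
Event 5: LOCAL 2: VV[2][2]++ -> VV[2]=[0, 0, 2]
Event 6: SEND 1->2: VV[1][1]++ -> VV[1]=[1, 3, 0], msg_vec=[1, 3, 0]; VV[2]=max(VV[2],msg_vec) then VV[2][2]++ -> VV[2]=[1, 3, 3]
Event 7: SEND 0->1: VV[0][0]++ -> VV[0]=[4, 2, 0], msg_vec=[4, 2, 0]; VV[1]=max(VV[1],msg_vec) then VV[1][1]++ -> VV[1]=[4, 4, 0]
Event 8: SEND 2->0: VV[2][2]++ -> VV[2]=[1, 3, 4], msg_vec=[1, 3, 4]; VV[0]=max(VV[0],msg_vec) then VV[0][0]++ -> VV[0]=[5, 3, 4]
Event 9: LOCAL 2: VV[2][2]++ -> VV[2]=[1, 3, 5]
Event 8 stamp: [1, 3, 4]
Event 9 stamp: [1, 3, 5]
[1, 3, 4] <= [1, 3, 5]? True. Equal? False. Happens-before: True

Answer: yes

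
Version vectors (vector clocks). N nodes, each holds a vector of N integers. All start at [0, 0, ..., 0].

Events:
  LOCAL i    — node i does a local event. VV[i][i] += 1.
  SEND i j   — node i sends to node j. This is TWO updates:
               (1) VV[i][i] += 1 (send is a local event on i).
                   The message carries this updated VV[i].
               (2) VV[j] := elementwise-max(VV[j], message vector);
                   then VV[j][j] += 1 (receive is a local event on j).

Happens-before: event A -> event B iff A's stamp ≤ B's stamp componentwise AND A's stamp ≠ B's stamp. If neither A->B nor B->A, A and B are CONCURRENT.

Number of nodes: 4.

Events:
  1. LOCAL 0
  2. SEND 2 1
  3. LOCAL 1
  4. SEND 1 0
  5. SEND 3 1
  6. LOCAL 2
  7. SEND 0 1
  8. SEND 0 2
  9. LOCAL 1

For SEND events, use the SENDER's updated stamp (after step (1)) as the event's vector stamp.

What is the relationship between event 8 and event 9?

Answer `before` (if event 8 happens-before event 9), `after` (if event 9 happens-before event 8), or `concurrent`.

Initial: VV[0]=[0, 0, 0, 0]
Initial: VV[1]=[0, 0, 0, 0]
Initial: VV[2]=[0, 0, 0, 0]
Initial: VV[3]=[0, 0, 0, 0]
Event 1: LOCAL 0: VV[0][0]++ -> VV[0]=[1, 0, 0, 0]
Event 2: SEND 2->1: VV[2][2]++ -> VV[2]=[0, 0, 1, 0], msg_vec=[0, 0, 1, 0]; VV[1]=max(VV[1],msg_vec) then VV[1][1]++ -> VV[1]=[0, 1, 1, 0]
Event 3: LOCAL 1: VV[1][1]++ -> VV[1]=[0, 2, 1, 0]
Event 4: SEND 1->0: VV[1][1]++ -> VV[1]=[0, 3, 1, 0], msg_vec=[0, 3, 1, 0]; VV[0]=max(VV[0],msg_vec) then VV[0][0]++ -> VV[0]=[2, 3, 1, 0]
Event 5: SEND 3->1: VV[3][3]++ -> VV[3]=[0, 0, 0, 1], msg_vec=[0, 0, 0, 1]; VV[1]=max(VV[1],msg_vec) then VV[1][1]++ -> VV[1]=[0, 4, 1, 1]
Event 6: LOCAL 2: VV[2][2]++ -> VV[2]=[0, 0, 2, 0]
Event 7: SEND 0->1: VV[0][0]++ -> VV[0]=[3, 3, 1, 0], msg_vec=[3, 3, 1, 0]; VV[1]=max(VV[1],msg_vec) then VV[1][1]++ -> VV[1]=[3, 5, 1, 1]
Event 8: SEND 0->2: VV[0][0]++ -> VV[0]=[4, 3, 1, 0], msg_vec=[4, 3, 1, 0]; VV[2]=max(VV[2],msg_vec) then VV[2][2]++ -> VV[2]=[4, 3, 3, 0]
Event 9: LOCAL 1: VV[1][1]++ -> VV[1]=[3, 6, 1, 1]
Event 8 stamp: [4, 3, 1, 0]
Event 9 stamp: [3, 6, 1, 1]
[4, 3, 1, 0] <= [3, 6, 1, 1]? False
[3, 6, 1, 1] <= [4, 3, 1, 0]? False
Relation: concurrent

Answer: concurrent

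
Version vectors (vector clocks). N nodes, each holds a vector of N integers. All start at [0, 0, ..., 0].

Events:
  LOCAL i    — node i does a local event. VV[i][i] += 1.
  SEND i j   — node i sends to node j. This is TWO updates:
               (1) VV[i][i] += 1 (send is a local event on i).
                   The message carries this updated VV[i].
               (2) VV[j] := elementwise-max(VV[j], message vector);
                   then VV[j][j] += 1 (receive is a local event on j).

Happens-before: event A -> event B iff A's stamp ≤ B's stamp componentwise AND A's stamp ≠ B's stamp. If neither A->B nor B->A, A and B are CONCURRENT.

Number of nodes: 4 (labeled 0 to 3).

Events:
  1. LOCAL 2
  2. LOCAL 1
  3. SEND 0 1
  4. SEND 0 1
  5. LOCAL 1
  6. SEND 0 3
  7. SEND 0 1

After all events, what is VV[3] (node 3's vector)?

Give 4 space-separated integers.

Initial: VV[0]=[0, 0, 0, 0]
Initial: VV[1]=[0, 0, 0, 0]
Initial: VV[2]=[0, 0, 0, 0]
Initial: VV[3]=[0, 0, 0, 0]
Event 1: LOCAL 2: VV[2][2]++ -> VV[2]=[0, 0, 1, 0]
Event 2: LOCAL 1: VV[1][1]++ -> VV[1]=[0, 1, 0, 0]
Event 3: SEND 0->1: VV[0][0]++ -> VV[0]=[1, 0, 0, 0], msg_vec=[1, 0, 0, 0]; VV[1]=max(VV[1],msg_vec) then VV[1][1]++ -> VV[1]=[1, 2, 0, 0]
Event 4: SEND 0->1: VV[0][0]++ -> VV[0]=[2, 0, 0, 0], msg_vec=[2, 0, 0, 0]; VV[1]=max(VV[1],msg_vec) then VV[1][1]++ -> VV[1]=[2, 3, 0, 0]
Event 5: LOCAL 1: VV[1][1]++ -> VV[1]=[2, 4, 0, 0]
Event 6: SEND 0->3: VV[0][0]++ -> VV[0]=[3, 0, 0, 0], msg_vec=[3, 0, 0, 0]; VV[3]=max(VV[3],msg_vec) then VV[3][3]++ -> VV[3]=[3, 0, 0, 1]
Event 7: SEND 0->1: VV[0][0]++ -> VV[0]=[4, 0, 0, 0], msg_vec=[4, 0, 0, 0]; VV[1]=max(VV[1],msg_vec) then VV[1][1]++ -> VV[1]=[4, 5, 0, 0]
Final vectors: VV[0]=[4, 0, 0, 0]; VV[1]=[4, 5, 0, 0]; VV[2]=[0, 0, 1, 0]; VV[3]=[3, 0, 0, 1]

Answer: 3 0 0 1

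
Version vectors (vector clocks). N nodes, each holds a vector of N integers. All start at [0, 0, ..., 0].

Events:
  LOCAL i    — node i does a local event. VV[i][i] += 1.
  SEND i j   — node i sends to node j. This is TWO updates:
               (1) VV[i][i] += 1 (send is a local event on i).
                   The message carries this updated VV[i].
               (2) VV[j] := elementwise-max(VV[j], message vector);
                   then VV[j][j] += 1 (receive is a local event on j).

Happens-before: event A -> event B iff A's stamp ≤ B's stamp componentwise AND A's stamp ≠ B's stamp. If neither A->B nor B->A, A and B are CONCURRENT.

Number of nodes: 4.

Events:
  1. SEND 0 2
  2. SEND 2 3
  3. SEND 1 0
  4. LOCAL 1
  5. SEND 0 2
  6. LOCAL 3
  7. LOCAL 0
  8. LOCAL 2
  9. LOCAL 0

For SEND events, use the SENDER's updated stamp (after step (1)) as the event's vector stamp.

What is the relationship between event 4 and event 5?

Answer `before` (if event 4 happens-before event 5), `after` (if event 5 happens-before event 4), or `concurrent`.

Initial: VV[0]=[0, 0, 0, 0]
Initial: VV[1]=[0, 0, 0, 0]
Initial: VV[2]=[0, 0, 0, 0]
Initial: VV[3]=[0, 0, 0, 0]
Event 1: SEND 0->2: VV[0][0]++ -> VV[0]=[1, 0, 0, 0], msg_vec=[1, 0, 0, 0]; VV[2]=max(VV[2],msg_vec) then VV[2][2]++ -> VV[2]=[1, 0, 1, 0]
Event 2: SEND 2->3: VV[2][2]++ -> VV[2]=[1, 0, 2, 0], msg_vec=[1, 0, 2, 0]; VV[3]=max(VV[3],msg_vec) then VV[3][3]++ -> VV[3]=[1, 0, 2, 1]
Event 3: SEND 1->0: VV[1][1]++ -> VV[1]=[0, 1, 0, 0], msg_vec=[0, 1, 0, 0]; VV[0]=max(VV[0],msg_vec) then VV[0][0]++ -> VV[0]=[2, 1, 0, 0]
Event 4: LOCAL 1: VV[1][1]++ -> VV[1]=[0, 2, 0, 0]
Event 5: SEND 0->2: VV[0][0]++ -> VV[0]=[3, 1, 0, 0], msg_vec=[3, 1, 0, 0]; VV[2]=max(VV[2],msg_vec) then VV[2][2]++ -> VV[2]=[3, 1, 3, 0]
Event 6: LOCAL 3: VV[3][3]++ -> VV[3]=[1, 0, 2, 2]
Event 7: LOCAL 0: VV[0][0]++ -> VV[0]=[4, 1, 0, 0]
Event 8: LOCAL 2: VV[2][2]++ -> VV[2]=[3, 1, 4, 0]
Event 9: LOCAL 0: VV[0][0]++ -> VV[0]=[5, 1, 0, 0]
Event 4 stamp: [0, 2, 0, 0]
Event 5 stamp: [3, 1, 0, 0]
[0, 2, 0, 0] <= [3, 1, 0, 0]? False
[3, 1, 0, 0] <= [0, 2, 0, 0]? False
Relation: concurrent

Answer: concurrent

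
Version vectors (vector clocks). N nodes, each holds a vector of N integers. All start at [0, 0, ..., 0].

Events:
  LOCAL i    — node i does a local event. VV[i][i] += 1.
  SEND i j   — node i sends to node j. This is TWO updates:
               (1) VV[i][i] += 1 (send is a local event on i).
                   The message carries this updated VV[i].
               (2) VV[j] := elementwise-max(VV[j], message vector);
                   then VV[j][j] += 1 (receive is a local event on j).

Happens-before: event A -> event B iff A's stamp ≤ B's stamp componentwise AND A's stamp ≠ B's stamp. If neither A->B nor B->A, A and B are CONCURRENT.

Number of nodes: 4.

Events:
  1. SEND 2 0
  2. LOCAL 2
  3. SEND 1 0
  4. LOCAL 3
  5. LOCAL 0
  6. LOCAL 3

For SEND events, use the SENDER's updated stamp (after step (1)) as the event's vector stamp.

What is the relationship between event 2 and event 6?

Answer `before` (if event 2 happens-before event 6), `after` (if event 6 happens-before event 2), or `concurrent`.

Answer: concurrent

Derivation:
Initial: VV[0]=[0, 0, 0, 0]
Initial: VV[1]=[0, 0, 0, 0]
Initial: VV[2]=[0, 0, 0, 0]
Initial: VV[3]=[0, 0, 0, 0]
Event 1: SEND 2->0: VV[2][2]++ -> VV[2]=[0, 0, 1, 0], msg_vec=[0, 0, 1, 0]; VV[0]=max(VV[0],msg_vec) then VV[0][0]++ -> VV[0]=[1, 0, 1, 0]
Event 2: LOCAL 2: VV[2][2]++ -> VV[2]=[0, 0, 2, 0]
Event 3: SEND 1->0: VV[1][1]++ -> VV[1]=[0, 1, 0, 0], msg_vec=[0, 1, 0, 0]; VV[0]=max(VV[0],msg_vec) then VV[0][0]++ -> VV[0]=[2, 1, 1, 0]
Event 4: LOCAL 3: VV[3][3]++ -> VV[3]=[0, 0, 0, 1]
Event 5: LOCAL 0: VV[0][0]++ -> VV[0]=[3, 1, 1, 0]
Event 6: LOCAL 3: VV[3][3]++ -> VV[3]=[0, 0, 0, 2]
Event 2 stamp: [0, 0, 2, 0]
Event 6 stamp: [0, 0, 0, 2]
[0, 0, 2, 0] <= [0, 0, 0, 2]? False
[0, 0, 0, 2] <= [0, 0, 2, 0]? False
Relation: concurrent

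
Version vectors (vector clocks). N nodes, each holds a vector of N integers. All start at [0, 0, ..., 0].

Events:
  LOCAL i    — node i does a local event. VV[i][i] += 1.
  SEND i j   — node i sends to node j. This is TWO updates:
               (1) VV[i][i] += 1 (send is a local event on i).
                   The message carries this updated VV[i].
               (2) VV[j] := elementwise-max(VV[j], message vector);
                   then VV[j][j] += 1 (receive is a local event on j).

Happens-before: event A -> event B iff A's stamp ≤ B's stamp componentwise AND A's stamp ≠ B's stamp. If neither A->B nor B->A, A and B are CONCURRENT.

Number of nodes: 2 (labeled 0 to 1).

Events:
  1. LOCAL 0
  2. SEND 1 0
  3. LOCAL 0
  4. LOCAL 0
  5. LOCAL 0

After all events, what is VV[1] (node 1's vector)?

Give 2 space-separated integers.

Answer: 0 1

Derivation:
Initial: VV[0]=[0, 0]
Initial: VV[1]=[0, 0]
Event 1: LOCAL 0: VV[0][0]++ -> VV[0]=[1, 0]
Event 2: SEND 1->0: VV[1][1]++ -> VV[1]=[0, 1], msg_vec=[0, 1]; VV[0]=max(VV[0],msg_vec) then VV[0][0]++ -> VV[0]=[2, 1]
Event 3: LOCAL 0: VV[0][0]++ -> VV[0]=[3, 1]
Event 4: LOCAL 0: VV[0][0]++ -> VV[0]=[4, 1]
Event 5: LOCAL 0: VV[0][0]++ -> VV[0]=[5, 1]
Final vectors: VV[0]=[5, 1]; VV[1]=[0, 1]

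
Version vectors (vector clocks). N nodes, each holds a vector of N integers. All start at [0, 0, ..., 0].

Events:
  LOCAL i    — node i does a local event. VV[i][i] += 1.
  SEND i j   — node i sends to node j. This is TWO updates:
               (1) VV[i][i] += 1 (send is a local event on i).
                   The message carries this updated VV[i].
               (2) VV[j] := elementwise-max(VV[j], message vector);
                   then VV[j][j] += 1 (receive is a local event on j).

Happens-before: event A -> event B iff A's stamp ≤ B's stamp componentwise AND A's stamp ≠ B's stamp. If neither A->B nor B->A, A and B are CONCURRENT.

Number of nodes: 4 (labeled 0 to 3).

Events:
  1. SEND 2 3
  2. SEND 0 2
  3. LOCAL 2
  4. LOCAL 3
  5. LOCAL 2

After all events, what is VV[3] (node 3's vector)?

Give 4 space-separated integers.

Initial: VV[0]=[0, 0, 0, 0]
Initial: VV[1]=[0, 0, 0, 0]
Initial: VV[2]=[0, 0, 0, 0]
Initial: VV[3]=[0, 0, 0, 0]
Event 1: SEND 2->3: VV[2][2]++ -> VV[2]=[0, 0, 1, 0], msg_vec=[0, 0, 1, 0]; VV[3]=max(VV[3],msg_vec) then VV[3][3]++ -> VV[3]=[0, 0, 1, 1]
Event 2: SEND 0->2: VV[0][0]++ -> VV[0]=[1, 0, 0, 0], msg_vec=[1, 0, 0, 0]; VV[2]=max(VV[2],msg_vec) then VV[2][2]++ -> VV[2]=[1, 0, 2, 0]
Event 3: LOCAL 2: VV[2][2]++ -> VV[2]=[1, 0, 3, 0]
Event 4: LOCAL 3: VV[3][3]++ -> VV[3]=[0, 0, 1, 2]
Event 5: LOCAL 2: VV[2][2]++ -> VV[2]=[1, 0, 4, 0]
Final vectors: VV[0]=[1, 0, 0, 0]; VV[1]=[0, 0, 0, 0]; VV[2]=[1, 0, 4, 0]; VV[3]=[0, 0, 1, 2]

Answer: 0 0 1 2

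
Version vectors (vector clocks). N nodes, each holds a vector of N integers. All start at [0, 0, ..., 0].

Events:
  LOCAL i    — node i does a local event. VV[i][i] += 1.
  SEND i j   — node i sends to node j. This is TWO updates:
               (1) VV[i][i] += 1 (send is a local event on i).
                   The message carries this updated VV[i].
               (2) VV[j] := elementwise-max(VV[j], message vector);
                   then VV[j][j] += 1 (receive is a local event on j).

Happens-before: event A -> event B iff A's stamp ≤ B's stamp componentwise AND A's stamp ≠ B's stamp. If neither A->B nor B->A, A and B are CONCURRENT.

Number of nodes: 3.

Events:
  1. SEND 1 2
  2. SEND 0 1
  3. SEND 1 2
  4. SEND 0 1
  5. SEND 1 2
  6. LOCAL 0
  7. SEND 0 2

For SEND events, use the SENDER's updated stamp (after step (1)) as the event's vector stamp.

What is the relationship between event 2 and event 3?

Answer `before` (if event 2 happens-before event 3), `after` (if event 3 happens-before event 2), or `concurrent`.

Initial: VV[0]=[0, 0, 0]
Initial: VV[1]=[0, 0, 0]
Initial: VV[2]=[0, 0, 0]
Event 1: SEND 1->2: VV[1][1]++ -> VV[1]=[0, 1, 0], msg_vec=[0, 1, 0]; VV[2]=max(VV[2],msg_vec) then VV[2][2]++ -> VV[2]=[0, 1, 1]
Event 2: SEND 0->1: VV[0][0]++ -> VV[0]=[1, 0, 0], msg_vec=[1, 0, 0]; VV[1]=max(VV[1],msg_vec) then VV[1][1]++ -> VV[1]=[1, 2, 0]
Event 3: SEND 1->2: VV[1][1]++ -> VV[1]=[1, 3, 0], msg_vec=[1, 3, 0]; VV[2]=max(VV[2],msg_vec) then VV[2][2]++ -> VV[2]=[1, 3, 2]
Event 4: SEND 0->1: VV[0][0]++ -> VV[0]=[2, 0, 0], msg_vec=[2, 0, 0]; VV[1]=max(VV[1],msg_vec) then VV[1][1]++ -> VV[1]=[2, 4, 0]
Event 5: SEND 1->2: VV[1][1]++ -> VV[1]=[2, 5, 0], msg_vec=[2, 5, 0]; VV[2]=max(VV[2],msg_vec) then VV[2][2]++ -> VV[2]=[2, 5, 3]
Event 6: LOCAL 0: VV[0][0]++ -> VV[0]=[3, 0, 0]
Event 7: SEND 0->2: VV[0][0]++ -> VV[0]=[4, 0, 0], msg_vec=[4, 0, 0]; VV[2]=max(VV[2],msg_vec) then VV[2][2]++ -> VV[2]=[4, 5, 4]
Event 2 stamp: [1, 0, 0]
Event 3 stamp: [1, 3, 0]
[1, 0, 0] <= [1, 3, 0]? True
[1, 3, 0] <= [1, 0, 0]? False
Relation: before

Answer: before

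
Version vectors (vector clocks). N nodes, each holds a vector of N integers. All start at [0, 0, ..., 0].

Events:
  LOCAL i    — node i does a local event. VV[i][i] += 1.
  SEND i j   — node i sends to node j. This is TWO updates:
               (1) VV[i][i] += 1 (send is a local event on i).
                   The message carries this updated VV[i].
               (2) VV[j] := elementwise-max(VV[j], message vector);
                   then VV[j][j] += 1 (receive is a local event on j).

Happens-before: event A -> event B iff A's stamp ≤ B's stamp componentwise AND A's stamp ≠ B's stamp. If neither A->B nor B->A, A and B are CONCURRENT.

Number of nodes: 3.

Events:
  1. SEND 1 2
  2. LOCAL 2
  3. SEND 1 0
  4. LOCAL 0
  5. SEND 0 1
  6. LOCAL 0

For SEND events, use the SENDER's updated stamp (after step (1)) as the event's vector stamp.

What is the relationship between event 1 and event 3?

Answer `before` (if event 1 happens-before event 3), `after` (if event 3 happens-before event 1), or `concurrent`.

Initial: VV[0]=[0, 0, 0]
Initial: VV[1]=[0, 0, 0]
Initial: VV[2]=[0, 0, 0]
Event 1: SEND 1->2: VV[1][1]++ -> VV[1]=[0, 1, 0], msg_vec=[0, 1, 0]; VV[2]=max(VV[2],msg_vec) then VV[2][2]++ -> VV[2]=[0, 1, 1]
Event 2: LOCAL 2: VV[2][2]++ -> VV[2]=[0, 1, 2]
Event 3: SEND 1->0: VV[1][1]++ -> VV[1]=[0, 2, 0], msg_vec=[0, 2, 0]; VV[0]=max(VV[0],msg_vec) then VV[0][0]++ -> VV[0]=[1, 2, 0]
Event 4: LOCAL 0: VV[0][0]++ -> VV[0]=[2, 2, 0]
Event 5: SEND 0->1: VV[0][0]++ -> VV[0]=[3, 2, 0], msg_vec=[3, 2, 0]; VV[1]=max(VV[1],msg_vec) then VV[1][1]++ -> VV[1]=[3, 3, 0]
Event 6: LOCAL 0: VV[0][0]++ -> VV[0]=[4, 2, 0]
Event 1 stamp: [0, 1, 0]
Event 3 stamp: [0, 2, 0]
[0, 1, 0] <= [0, 2, 0]? True
[0, 2, 0] <= [0, 1, 0]? False
Relation: before

Answer: before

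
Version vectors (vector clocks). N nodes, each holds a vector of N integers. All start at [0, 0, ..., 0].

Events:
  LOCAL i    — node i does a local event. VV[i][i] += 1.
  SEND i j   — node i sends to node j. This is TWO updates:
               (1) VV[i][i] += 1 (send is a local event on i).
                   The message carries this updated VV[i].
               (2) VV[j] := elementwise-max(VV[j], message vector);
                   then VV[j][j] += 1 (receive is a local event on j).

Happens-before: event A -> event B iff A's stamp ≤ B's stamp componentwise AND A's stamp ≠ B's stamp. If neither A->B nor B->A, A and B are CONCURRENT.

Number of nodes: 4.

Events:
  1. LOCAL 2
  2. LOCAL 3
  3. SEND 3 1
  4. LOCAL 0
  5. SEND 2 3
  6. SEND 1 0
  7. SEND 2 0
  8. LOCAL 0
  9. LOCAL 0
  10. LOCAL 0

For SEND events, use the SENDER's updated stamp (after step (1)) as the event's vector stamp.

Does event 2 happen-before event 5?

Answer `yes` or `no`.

Answer: no

Derivation:
Initial: VV[0]=[0, 0, 0, 0]
Initial: VV[1]=[0, 0, 0, 0]
Initial: VV[2]=[0, 0, 0, 0]
Initial: VV[3]=[0, 0, 0, 0]
Event 1: LOCAL 2: VV[2][2]++ -> VV[2]=[0, 0, 1, 0]
Event 2: LOCAL 3: VV[3][3]++ -> VV[3]=[0, 0, 0, 1]
Event 3: SEND 3->1: VV[3][3]++ -> VV[3]=[0, 0, 0, 2], msg_vec=[0, 0, 0, 2]; VV[1]=max(VV[1],msg_vec) then VV[1][1]++ -> VV[1]=[0, 1, 0, 2]
Event 4: LOCAL 0: VV[0][0]++ -> VV[0]=[1, 0, 0, 0]
Event 5: SEND 2->3: VV[2][2]++ -> VV[2]=[0, 0, 2, 0], msg_vec=[0, 0, 2, 0]; VV[3]=max(VV[3],msg_vec) then VV[3][3]++ -> VV[3]=[0, 0, 2, 3]
Event 6: SEND 1->0: VV[1][1]++ -> VV[1]=[0, 2, 0, 2], msg_vec=[0, 2, 0, 2]; VV[0]=max(VV[0],msg_vec) then VV[0][0]++ -> VV[0]=[2, 2, 0, 2]
Event 7: SEND 2->0: VV[2][2]++ -> VV[2]=[0, 0, 3, 0], msg_vec=[0, 0, 3, 0]; VV[0]=max(VV[0],msg_vec) then VV[0][0]++ -> VV[0]=[3, 2, 3, 2]
Event 8: LOCAL 0: VV[0][0]++ -> VV[0]=[4, 2, 3, 2]
Event 9: LOCAL 0: VV[0][0]++ -> VV[0]=[5, 2, 3, 2]
Event 10: LOCAL 0: VV[0][0]++ -> VV[0]=[6, 2, 3, 2]
Event 2 stamp: [0, 0, 0, 1]
Event 5 stamp: [0, 0, 2, 0]
[0, 0, 0, 1] <= [0, 0, 2, 0]? False. Equal? False. Happens-before: False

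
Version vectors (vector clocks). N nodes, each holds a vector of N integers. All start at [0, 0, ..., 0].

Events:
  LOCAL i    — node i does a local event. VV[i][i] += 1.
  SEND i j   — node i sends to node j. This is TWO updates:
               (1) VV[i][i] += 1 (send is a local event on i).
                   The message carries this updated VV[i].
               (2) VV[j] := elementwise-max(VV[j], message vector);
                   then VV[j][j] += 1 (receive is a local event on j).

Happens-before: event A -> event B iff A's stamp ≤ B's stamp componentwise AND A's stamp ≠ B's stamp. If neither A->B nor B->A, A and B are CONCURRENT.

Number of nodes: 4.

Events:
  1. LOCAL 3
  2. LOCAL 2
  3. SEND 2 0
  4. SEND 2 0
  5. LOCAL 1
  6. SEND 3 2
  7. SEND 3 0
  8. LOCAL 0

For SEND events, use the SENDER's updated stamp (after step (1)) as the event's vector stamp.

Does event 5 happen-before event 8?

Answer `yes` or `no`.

Answer: no

Derivation:
Initial: VV[0]=[0, 0, 0, 0]
Initial: VV[1]=[0, 0, 0, 0]
Initial: VV[2]=[0, 0, 0, 0]
Initial: VV[3]=[0, 0, 0, 0]
Event 1: LOCAL 3: VV[3][3]++ -> VV[3]=[0, 0, 0, 1]
Event 2: LOCAL 2: VV[2][2]++ -> VV[2]=[0, 0, 1, 0]
Event 3: SEND 2->0: VV[2][2]++ -> VV[2]=[0, 0, 2, 0], msg_vec=[0, 0, 2, 0]; VV[0]=max(VV[0],msg_vec) then VV[0][0]++ -> VV[0]=[1, 0, 2, 0]
Event 4: SEND 2->0: VV[2][2]++ -> VV[2]=[0, 0, 3, 0], msg_vec=[0, 0, 3, 0]; VV[0]=max(VV[0],msg_vec) then VV[0][0]++ -> VV[0]=[2, 0, 3, 0]
Event 5: LOCAL 1: VV[1][1]++ -> VV[1]=[0, 1, 0, 0]
Event 6: SEND 3->2: VV[3][3]++ -> VV[3]=[0, 0, 0, 2], msg_vec=[0, 0, 0, 2]; VV[2]=max(VV[2],msg_vec) then VV[2][2]++ -> VV[2]=[0, 0, 4, 2]
Event 7: SEND 3->0: VV[3][3]++ -> VV[3]=[0, 0, 0, 3], msg_vec=[0, 0, 0, 3]; VV[0]=max(VV[0],msg_vec) then VV[0][0]++ -> VV[0]=[3, 0, 3, 3]
Event 8: LOCAL 0: VV[0][0]++ -> VV[0]=[4, 0, 3, 3]
Event 5 stamp: [0, 1, 0, 0]
Event 8 stamp: [4, 0, 3, 3]
[0, 1, 0, 0] <= [4, 0, 3, 3]? False. Equal? False. Happens-before: False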